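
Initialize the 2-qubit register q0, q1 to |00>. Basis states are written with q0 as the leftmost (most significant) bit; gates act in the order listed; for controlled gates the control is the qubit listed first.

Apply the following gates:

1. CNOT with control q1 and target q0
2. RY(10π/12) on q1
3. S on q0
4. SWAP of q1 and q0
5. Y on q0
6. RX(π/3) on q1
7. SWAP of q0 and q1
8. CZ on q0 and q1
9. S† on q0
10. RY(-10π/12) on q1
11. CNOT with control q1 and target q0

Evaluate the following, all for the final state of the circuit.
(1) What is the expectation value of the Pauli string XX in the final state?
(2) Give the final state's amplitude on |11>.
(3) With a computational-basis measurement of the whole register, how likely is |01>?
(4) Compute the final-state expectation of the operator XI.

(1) The expectation value of XX is -sqrt(3)/8.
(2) The amplitude on |11> is sqrt(3)*I/2.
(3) Outcome |01> occurs with probability 3/16.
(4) The observable XI averages to -3/4.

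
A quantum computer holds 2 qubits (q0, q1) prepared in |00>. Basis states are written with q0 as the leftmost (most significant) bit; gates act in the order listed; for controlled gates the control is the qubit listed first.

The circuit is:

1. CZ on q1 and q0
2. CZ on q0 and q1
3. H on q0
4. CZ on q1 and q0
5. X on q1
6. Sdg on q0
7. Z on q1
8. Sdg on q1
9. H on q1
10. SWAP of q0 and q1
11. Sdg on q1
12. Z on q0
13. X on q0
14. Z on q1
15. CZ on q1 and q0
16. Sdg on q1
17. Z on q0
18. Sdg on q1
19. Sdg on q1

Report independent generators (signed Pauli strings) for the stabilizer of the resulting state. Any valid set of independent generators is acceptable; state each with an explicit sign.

The final state is stabilized by the group generated by -XZ, +ZY; other independent generating sets are equally valid.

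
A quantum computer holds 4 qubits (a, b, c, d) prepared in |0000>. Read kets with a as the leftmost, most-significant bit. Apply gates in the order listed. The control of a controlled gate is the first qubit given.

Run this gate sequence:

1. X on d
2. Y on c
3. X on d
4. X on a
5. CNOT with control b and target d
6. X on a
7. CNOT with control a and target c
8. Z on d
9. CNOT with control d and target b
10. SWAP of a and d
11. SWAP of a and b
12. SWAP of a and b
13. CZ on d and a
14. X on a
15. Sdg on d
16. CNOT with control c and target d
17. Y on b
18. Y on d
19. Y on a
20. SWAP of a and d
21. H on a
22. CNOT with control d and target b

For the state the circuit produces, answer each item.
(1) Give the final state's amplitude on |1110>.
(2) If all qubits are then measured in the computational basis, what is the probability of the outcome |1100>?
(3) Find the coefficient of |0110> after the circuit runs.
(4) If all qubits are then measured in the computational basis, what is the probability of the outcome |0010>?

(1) |1110> carries amplitude sqrt(2)/2 in the final state.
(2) A full measurement returns |1100> with probability 0.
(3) |0110> carries amplitude sqrt(2)/2 in the final state.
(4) A full measurement returns |0010> with probability 0.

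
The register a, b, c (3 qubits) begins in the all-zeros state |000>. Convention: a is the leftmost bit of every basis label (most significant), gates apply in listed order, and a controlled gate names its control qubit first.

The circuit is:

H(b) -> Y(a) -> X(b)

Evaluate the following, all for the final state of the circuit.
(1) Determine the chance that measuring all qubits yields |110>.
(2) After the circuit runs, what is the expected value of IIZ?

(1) A full measurement returns |110> with probability 1/2.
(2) The observable IIZ averages to 1.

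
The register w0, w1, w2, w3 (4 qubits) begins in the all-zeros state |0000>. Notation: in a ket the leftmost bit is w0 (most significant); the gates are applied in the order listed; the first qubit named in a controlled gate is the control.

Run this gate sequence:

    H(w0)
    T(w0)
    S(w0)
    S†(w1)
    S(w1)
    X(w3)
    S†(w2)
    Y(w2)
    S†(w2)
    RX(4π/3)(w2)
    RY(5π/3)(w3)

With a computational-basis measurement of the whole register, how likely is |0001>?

A full measurement returns |0001> with probability 9/32.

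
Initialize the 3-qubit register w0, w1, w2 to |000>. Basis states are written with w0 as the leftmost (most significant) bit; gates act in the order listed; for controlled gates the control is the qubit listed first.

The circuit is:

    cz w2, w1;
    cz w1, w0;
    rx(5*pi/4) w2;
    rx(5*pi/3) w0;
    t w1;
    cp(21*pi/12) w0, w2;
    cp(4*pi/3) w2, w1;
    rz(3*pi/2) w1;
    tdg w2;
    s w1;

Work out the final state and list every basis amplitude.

After the circuit, the state carries amplitude -sqrt(6 - 3*sqrt(2))*exp(I*pi/4)/4 on |000>, -I*sqrt(3*sqrt(2) + 6)/4 on |001>, 0 on |010>, 0 on |011>, -sqrt(2 - sqrt(2))*exp(3*I*pi/4)/4 on |100>, -sqrt(sqrt(2) + 2)*exp(3*I*pi/4)/4 on |101>, 0 on |110>, 0 on |111>.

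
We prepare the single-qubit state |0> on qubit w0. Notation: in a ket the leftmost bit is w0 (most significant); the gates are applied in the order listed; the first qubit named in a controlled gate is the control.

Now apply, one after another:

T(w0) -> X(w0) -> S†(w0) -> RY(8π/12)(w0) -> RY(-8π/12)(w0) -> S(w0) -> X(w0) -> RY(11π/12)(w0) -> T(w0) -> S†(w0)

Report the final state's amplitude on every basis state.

After the circuit, the state carries amplitude -sqrt(6 - 3*sqrt(2))/4 + sqrt(sqrt(2) + 2)/4 on |0>, (-sqrt(3*sqrt(2) + 6)/4 - sqrt(2 - sqrt(2))/4)*exp(3*I*pi/4) on |1>. Key observation: the block from step 2 through step 7 cancels to the identity and can be dropped.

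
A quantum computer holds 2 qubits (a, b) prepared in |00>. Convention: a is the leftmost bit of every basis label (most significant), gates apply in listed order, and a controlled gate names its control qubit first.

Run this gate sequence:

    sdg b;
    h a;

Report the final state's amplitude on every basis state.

The resulting statevector has amplitude sqrt(2)/2 on |00>, 0 on |01>, sqrt(2)/2 on |10>, 0 on |11>.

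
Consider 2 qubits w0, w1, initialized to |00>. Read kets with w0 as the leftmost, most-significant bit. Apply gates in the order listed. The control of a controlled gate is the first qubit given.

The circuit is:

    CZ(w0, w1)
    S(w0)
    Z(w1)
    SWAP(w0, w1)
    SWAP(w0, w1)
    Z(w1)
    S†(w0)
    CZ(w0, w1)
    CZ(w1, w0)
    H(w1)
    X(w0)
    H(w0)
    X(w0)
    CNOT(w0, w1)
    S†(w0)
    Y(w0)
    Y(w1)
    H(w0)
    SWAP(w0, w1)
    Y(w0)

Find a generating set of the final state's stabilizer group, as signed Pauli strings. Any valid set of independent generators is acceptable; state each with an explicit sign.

The stabilizer group can be generated by +XI, -IY, among other valid generating sets. Key observation: gates 1-8 undo each other exactly, leaving only the rest of the circuit to track.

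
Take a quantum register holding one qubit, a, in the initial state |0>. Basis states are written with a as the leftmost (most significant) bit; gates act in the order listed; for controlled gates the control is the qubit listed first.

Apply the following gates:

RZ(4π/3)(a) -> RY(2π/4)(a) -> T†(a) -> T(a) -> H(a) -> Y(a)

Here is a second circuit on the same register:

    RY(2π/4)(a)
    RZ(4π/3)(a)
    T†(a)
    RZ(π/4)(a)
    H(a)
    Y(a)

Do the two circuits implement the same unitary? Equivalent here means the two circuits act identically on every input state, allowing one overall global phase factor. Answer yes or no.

No: there is an input state on which the two circuits produce genuinely different outputs (not merely differing by a phase).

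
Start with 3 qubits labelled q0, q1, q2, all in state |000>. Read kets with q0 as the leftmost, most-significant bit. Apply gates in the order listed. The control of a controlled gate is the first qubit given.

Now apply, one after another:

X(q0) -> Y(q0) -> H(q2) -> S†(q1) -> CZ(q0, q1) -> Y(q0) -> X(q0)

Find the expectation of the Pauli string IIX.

In the final state, IIX has expectation 1.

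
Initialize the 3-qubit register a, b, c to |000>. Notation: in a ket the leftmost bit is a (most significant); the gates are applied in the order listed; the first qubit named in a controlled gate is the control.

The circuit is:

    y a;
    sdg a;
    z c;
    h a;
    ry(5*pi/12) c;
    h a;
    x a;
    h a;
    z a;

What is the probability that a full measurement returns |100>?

The probability of measuring |100> is -sqrt(2)/16 + sqrt(6)/16 + 1/4. Key observation: the block from step 6 through step 9 cancels to the identity and can be dropped.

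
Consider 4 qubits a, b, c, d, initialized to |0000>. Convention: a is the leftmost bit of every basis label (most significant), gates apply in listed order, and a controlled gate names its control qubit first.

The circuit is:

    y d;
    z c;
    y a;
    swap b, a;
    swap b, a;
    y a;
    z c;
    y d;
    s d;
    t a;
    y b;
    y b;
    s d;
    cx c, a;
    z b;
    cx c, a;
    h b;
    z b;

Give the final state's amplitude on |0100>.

The final state's coefficient on |0100> equals -sqrt(2)/2. Key observation: gates 1-8 undo each other exactly, leaving only the rest of the circuit to track.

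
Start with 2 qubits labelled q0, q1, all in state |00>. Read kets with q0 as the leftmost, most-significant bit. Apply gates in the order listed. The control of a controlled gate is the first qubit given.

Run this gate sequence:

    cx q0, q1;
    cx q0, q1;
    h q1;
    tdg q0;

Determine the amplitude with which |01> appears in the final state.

|01> carries amplitude sqrt(2)/2 in the final state. Key observation: steps 1-2 multiply out to the identity, so the circuit reduces to the remaining gates.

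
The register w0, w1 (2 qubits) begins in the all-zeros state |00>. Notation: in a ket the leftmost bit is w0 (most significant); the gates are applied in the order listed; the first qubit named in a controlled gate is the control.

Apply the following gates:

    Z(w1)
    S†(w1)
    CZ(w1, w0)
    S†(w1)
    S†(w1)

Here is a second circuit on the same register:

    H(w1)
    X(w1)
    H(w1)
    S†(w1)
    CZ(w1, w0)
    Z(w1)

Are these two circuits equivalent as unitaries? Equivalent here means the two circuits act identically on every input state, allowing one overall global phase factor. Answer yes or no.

Yes — the two circuits implement the same unitary up to a global phase.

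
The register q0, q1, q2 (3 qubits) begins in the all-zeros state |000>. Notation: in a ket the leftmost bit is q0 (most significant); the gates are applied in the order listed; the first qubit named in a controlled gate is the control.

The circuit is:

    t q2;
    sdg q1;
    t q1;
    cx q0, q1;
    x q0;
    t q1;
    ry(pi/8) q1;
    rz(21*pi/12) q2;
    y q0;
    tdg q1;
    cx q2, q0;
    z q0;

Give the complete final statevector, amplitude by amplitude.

The final amplitudes are exp(5*I*pi/8)*cos(pi/16) on |000>, exp(3*I*pi/8)*sin(pi/16) on |010>, and 0 on every other basis state.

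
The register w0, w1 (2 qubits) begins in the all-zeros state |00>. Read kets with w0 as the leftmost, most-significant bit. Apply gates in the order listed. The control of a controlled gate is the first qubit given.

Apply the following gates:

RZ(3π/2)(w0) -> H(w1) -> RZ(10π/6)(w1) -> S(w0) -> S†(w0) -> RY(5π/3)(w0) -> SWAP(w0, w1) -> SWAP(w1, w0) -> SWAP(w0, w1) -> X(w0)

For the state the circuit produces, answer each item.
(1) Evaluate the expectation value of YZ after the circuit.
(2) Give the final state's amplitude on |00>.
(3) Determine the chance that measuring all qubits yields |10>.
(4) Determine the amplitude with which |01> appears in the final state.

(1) In the final state, YZ has expectation sqrt(3)/4.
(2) |00> carries amplitude -sqrt(6)*exp(I*pi/12)/4 in the final state.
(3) Outcome |10> occurs with probability 3/8.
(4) The final state's coefficient on |01> equals sqrt(2)*exp(I*pi/12)/4.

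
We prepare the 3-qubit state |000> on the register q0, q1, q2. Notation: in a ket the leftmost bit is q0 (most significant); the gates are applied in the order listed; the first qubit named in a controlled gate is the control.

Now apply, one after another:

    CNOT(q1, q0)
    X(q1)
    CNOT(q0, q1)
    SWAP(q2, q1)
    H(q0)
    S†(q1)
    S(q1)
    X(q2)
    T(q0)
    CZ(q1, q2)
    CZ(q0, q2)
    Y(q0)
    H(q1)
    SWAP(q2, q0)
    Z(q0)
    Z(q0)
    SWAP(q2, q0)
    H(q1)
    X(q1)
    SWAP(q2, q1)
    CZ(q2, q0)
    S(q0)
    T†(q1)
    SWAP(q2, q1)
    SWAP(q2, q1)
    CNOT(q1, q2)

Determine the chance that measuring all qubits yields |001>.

A full measurement returns |001> with probability 1/2. Key observation: gates 13-18 undo each other exactly, leaving only the rest of the circuit to track.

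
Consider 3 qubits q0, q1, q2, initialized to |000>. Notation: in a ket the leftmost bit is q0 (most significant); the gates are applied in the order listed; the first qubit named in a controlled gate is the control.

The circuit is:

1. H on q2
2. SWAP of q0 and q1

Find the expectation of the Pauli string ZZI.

The expectation value of ZZI is 1.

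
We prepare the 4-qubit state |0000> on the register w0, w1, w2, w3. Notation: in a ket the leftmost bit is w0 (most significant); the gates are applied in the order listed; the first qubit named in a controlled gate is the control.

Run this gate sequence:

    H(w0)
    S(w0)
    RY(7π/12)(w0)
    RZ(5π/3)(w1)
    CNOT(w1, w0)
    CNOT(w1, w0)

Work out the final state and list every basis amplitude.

The resulting statevector has amplitude -sqrt(6*sqrt(2) + 12)*exp(I*pi/6)/8 + sqrt(4 - 2*sqrt(2))*exp(I*pi/6)/8 + sqrt(12 - 6*sqrt(2))*exp(2*I*pi/3)/8 + sqrt(2*sqrt(2) + 4)*exp(2*I*pi/3)/8 on |0000>, -sqrt(6*sqrt(2) + 12)*exp(2*I*pi/3)/8 - sqrt(2*sqrt(2) + 4)*exp(I*pi/6)/8 - sqrt(12 - 6*sqrt(2))*exp(I*pi/6)/8 + sqrt(4 - 2*sqrt(2))*exp(2*I*pi/3)/8 on |1000>, and 0 on every other basis state. Key observation: the block from step 5 through step 6 cancels to the identity and can be dropped.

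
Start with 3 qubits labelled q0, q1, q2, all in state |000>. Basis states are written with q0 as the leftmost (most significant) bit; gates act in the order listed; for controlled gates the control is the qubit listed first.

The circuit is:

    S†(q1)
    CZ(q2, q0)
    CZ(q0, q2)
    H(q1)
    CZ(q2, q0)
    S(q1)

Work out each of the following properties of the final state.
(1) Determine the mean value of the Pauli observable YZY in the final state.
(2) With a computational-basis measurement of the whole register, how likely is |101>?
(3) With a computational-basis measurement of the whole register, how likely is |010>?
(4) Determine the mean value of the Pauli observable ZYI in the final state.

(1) In the final state, YZY has expectation 0.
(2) The probability of measuring |101> is 0.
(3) A full measurement returns |010> with probability 1/2.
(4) The observable ZYI averages to 1.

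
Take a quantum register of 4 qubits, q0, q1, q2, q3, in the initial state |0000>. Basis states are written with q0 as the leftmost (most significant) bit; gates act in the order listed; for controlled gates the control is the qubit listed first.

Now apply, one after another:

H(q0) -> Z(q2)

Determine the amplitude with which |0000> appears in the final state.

The final state's coefficient on |0000> equals sqrt(2)/2.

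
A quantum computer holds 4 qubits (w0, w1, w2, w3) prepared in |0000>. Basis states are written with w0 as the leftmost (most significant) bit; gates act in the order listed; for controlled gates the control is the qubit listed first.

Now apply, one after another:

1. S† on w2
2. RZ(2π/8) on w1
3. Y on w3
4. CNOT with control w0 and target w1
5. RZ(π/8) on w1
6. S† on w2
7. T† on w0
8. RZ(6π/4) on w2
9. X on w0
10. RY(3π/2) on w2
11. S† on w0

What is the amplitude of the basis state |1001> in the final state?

|1001> carries amplitude sqrt(2)*exp(I*pi/16)/2 in the final state.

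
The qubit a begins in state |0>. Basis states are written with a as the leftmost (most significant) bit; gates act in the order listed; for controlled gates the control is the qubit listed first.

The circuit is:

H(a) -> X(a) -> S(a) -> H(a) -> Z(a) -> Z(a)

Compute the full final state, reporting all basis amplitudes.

The final amplitudes are 1/2 + I/2 on |0>, 1/2 - I/2 on |1>.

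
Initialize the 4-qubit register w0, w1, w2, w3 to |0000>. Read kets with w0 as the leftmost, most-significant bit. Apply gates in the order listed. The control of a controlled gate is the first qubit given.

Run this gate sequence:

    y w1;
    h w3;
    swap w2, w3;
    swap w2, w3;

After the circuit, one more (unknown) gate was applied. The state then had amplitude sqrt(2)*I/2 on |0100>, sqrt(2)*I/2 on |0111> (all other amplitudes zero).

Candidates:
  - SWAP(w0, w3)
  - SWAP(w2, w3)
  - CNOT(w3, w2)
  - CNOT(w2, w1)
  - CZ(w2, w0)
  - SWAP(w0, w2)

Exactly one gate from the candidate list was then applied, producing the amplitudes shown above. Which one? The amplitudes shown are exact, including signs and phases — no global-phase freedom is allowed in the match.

The unique candidate consistent with the amplitudes is CNOT(w3, w2). Key observation: steps 3-4 multiply out to the identity, so the circuit reduces to the remaining gates.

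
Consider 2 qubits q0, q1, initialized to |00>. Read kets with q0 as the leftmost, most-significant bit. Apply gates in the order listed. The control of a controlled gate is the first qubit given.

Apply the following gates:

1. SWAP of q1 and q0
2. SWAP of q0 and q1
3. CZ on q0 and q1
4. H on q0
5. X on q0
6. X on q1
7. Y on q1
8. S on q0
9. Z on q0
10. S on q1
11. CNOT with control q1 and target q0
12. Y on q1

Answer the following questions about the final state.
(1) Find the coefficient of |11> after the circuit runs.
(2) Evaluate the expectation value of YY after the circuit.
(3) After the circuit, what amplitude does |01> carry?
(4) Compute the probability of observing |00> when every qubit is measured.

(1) |11> carries amplitude -sqrt(2)*I/2 in the final state.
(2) The observable YY averages to 0.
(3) The final state's coefficient on |01> equals sqrt(2)/2.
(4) The probability of measuring |00> is 0.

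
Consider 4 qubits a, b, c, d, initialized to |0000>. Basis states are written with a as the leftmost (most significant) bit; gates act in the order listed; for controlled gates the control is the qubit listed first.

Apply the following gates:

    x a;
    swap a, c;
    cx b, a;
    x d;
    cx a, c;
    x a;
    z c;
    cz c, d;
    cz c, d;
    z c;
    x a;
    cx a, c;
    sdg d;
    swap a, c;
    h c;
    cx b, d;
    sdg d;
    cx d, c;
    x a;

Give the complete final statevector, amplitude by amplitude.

The final amplitudes are -sqrt(2)/2 on |0001>, -sqrt(2)/2 on |0011>, and 0 on every other basis state.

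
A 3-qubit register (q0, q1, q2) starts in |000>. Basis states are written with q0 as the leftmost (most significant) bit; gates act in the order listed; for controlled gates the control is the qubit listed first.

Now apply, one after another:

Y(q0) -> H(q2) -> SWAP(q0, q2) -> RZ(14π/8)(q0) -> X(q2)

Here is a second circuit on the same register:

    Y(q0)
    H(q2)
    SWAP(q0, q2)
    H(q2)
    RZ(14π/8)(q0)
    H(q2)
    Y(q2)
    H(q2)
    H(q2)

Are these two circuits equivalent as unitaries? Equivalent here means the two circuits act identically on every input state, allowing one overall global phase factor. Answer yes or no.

No, they are not equivalent — no single phase factor reconciles the two unitaries.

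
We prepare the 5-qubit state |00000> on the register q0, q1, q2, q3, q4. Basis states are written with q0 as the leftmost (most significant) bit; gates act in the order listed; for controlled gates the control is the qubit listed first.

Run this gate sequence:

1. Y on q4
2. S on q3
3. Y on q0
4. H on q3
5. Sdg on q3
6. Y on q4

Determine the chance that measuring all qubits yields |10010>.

Outcome |10010> occurs with probability 1/2.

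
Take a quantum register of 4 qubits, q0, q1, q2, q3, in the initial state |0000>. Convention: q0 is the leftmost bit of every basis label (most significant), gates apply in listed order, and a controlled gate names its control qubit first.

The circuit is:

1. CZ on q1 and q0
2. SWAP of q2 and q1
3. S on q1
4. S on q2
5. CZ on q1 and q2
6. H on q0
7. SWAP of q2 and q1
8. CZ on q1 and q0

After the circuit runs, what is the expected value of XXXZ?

In the final state, XXXZ has expectation 0.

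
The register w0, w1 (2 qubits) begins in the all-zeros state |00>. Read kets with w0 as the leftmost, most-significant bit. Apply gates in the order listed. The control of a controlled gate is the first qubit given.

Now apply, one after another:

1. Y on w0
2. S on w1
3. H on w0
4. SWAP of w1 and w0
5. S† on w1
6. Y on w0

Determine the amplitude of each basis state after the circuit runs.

After the circuit, the state carries amplitude 0 on |00>, 0 on |01>, -sqrt(2)/2 on |10>, -sqrt(2)*I/2 on |11>.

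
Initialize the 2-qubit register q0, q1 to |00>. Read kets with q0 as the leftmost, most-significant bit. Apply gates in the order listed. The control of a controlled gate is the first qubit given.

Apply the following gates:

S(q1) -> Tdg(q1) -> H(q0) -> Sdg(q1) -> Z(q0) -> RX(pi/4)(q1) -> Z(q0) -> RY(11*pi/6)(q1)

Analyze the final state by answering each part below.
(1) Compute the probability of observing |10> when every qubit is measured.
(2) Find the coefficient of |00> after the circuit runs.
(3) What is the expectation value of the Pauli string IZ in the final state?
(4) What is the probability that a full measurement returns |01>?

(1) Outcome |10> occurs with probability sqrt(6)/16 + 1/4.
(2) |00> carries amplitude -sqrt(3*sqrt(2) + 6)/8 - sqrt(sqrt(2) + 2)/8 - I*sqrt(2 - sqrt(2))/8 + I*sqrt(6 - 3*sqrt(2))/8 in the final state.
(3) The observable IZ averages to sqrt(6)/4.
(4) Outcome |01> occurs with probability 1/4 - sqrt(6)/16.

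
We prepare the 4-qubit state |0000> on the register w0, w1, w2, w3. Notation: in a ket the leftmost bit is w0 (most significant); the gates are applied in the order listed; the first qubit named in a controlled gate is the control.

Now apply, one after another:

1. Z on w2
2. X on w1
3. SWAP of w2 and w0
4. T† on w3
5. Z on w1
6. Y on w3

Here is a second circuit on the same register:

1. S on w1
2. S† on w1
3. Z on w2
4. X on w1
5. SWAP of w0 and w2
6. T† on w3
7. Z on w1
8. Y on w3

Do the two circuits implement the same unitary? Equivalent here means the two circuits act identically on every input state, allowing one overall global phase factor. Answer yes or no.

Yes, they are equivalent — the unitaries differ by at most a global phase.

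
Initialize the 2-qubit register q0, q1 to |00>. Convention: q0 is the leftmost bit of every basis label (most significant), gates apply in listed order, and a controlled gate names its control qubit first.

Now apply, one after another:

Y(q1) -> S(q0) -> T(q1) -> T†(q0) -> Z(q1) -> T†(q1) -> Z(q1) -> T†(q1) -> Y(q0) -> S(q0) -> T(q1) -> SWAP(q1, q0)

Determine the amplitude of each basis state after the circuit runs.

The final amplitudes are -I on |11>, and 0 on every other basis state.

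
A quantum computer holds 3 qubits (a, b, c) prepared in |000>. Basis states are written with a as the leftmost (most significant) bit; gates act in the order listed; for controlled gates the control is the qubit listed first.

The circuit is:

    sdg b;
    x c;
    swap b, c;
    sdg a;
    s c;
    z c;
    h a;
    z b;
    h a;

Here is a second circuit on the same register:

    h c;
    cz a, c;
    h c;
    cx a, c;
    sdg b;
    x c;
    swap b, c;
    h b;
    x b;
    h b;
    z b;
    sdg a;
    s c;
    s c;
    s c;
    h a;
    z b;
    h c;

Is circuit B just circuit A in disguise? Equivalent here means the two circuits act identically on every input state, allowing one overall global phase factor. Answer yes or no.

No, they are not equivalent — no single phase factor reconciles the two unitaries.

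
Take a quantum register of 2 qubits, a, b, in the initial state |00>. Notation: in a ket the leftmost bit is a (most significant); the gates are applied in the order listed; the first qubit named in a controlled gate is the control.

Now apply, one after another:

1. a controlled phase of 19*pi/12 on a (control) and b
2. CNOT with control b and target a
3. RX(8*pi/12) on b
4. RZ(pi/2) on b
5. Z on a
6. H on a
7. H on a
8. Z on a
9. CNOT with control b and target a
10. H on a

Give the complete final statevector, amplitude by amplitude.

After the circuit, the state carries amplitude -sqrt(2)*exp(3*I*pi/4)/4 on |00>, -sqrt(6)*exp(3*I*pi/4)/4 on |01>, -sqrt(2)*exp(3*I*pi/4)/4 on |10>, sqrt(6)*exp(3*I*pi/4)/4 on |11>. Key observation: gates 5-8 undo each other exactly, leaving only the rest of the circuit to track.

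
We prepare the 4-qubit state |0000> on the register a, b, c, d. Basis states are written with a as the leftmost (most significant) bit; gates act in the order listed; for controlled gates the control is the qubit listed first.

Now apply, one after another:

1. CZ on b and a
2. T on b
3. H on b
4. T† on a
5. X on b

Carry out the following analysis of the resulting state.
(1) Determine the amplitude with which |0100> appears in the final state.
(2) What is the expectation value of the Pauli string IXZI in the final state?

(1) |0100> carries amplitude sqrt(2)/2 in the final state.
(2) The observable IXZI averages to 1.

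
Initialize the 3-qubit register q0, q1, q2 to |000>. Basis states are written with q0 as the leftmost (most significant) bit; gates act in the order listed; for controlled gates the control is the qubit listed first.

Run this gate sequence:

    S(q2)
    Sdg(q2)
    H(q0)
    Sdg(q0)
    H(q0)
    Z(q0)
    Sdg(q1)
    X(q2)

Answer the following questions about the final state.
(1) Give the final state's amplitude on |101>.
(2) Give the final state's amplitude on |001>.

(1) The final state's coefficient on |101> equals -1/2 - I/2.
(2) The amplitude on |001> is 1/2 - I/2.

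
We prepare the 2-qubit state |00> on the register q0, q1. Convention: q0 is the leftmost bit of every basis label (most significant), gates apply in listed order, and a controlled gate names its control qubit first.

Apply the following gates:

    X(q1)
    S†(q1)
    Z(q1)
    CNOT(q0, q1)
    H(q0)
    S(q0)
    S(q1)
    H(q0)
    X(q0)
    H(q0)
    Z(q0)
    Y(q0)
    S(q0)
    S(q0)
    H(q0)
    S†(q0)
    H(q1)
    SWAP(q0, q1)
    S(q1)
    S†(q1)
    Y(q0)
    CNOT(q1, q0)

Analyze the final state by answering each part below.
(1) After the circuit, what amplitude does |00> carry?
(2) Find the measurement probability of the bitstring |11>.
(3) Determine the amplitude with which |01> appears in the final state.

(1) The amplitude on |00> is sqrt(2)*(-1 - I)/4.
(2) A full measurement returns |11> with probability 1/4.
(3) |01> carries amplitude sqrt(2)*(-1 - I)/4 in the final state.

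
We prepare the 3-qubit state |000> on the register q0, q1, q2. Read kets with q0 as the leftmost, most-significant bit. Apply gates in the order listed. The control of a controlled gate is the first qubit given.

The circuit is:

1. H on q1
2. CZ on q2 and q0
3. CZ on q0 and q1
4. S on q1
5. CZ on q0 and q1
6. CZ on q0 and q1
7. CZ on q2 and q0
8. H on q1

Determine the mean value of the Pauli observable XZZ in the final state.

The observable XZZ averages to 0.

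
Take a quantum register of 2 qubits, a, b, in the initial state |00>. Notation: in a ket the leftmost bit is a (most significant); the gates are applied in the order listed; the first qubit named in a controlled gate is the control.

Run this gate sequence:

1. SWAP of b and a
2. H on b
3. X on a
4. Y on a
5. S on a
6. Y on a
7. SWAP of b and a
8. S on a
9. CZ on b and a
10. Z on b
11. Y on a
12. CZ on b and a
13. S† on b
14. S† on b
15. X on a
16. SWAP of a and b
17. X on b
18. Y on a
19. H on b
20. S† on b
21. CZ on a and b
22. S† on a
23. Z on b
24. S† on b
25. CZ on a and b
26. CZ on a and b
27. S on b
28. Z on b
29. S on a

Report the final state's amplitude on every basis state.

The resulting statevector has amplitude -1/2 + I/2 on |00>, 1/2 - I/2 on |01>, 0 on |10>, 0 on |11>. Key observation: the block from step 22 through step 29 cancels to the identity and can be dropped.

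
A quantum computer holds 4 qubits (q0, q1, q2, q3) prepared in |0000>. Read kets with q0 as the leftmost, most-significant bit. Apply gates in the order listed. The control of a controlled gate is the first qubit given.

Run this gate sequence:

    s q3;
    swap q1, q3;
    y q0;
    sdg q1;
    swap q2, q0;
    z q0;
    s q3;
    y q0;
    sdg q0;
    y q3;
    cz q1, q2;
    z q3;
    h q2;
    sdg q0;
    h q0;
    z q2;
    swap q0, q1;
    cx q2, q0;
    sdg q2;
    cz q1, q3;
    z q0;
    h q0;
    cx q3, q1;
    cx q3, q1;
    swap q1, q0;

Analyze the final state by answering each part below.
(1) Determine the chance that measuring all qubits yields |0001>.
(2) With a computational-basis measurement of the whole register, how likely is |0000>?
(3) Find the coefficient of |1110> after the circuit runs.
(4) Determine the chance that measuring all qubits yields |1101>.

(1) The probability of measuring |0001> is 1/8.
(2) A full measurement returns |0000> with probability 0.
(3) |1110> carries amplitude 0 in the final state.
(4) A full measurement returns |1101> with probability 1/8.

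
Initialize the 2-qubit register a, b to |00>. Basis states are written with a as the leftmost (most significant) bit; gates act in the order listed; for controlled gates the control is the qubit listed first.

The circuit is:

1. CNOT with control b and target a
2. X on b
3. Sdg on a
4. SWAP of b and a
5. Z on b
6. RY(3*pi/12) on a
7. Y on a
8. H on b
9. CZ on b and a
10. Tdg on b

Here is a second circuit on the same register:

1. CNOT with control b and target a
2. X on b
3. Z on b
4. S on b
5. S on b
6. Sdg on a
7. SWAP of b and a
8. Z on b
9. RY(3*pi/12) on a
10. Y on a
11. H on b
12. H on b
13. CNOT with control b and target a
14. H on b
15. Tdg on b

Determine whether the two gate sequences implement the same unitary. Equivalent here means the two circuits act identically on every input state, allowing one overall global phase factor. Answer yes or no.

No — the two circuits implement different unitaries, even allowing a global phase.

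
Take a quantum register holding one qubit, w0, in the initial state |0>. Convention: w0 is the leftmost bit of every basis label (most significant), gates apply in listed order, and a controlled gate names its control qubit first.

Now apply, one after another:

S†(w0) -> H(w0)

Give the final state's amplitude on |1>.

The final state's coefficient on |1> equals sqrt(2)/2.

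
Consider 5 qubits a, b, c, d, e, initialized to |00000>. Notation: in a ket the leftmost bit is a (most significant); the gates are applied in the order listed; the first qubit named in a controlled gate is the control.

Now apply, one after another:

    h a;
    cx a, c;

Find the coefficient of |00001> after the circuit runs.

The amplitude on |00001> is 0.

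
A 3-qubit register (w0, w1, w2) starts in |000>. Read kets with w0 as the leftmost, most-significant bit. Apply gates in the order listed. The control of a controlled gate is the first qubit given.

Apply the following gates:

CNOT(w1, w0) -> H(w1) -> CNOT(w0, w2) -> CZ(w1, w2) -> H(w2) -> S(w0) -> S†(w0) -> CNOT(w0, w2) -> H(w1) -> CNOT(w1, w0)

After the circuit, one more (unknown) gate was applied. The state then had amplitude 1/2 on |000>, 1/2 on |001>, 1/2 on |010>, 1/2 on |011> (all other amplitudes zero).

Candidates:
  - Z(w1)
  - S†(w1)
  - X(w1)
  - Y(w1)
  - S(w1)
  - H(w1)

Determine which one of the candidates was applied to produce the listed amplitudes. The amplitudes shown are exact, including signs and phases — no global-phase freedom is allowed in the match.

It was H(w1) that produced the state shown.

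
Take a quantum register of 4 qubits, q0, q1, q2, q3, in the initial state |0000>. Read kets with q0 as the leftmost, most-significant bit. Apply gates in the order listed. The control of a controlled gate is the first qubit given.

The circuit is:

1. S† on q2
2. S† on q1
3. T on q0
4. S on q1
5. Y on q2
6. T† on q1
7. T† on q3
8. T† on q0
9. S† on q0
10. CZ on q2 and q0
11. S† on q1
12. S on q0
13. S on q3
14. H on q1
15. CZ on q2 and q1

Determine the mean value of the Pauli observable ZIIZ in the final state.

The expectation value of ZIIZ is 1.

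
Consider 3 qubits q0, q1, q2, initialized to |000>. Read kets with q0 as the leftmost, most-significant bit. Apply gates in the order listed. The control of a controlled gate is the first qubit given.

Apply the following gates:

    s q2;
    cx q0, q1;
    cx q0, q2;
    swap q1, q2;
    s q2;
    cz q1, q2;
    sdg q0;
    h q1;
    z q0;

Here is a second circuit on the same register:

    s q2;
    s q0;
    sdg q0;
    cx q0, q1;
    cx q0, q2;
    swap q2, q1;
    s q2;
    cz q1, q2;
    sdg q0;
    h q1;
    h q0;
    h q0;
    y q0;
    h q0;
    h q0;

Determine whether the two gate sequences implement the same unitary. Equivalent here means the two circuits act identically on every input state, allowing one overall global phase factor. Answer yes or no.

No: there is an input state on which the two circuits produce genuinely different outputs (not merely differing by a phase).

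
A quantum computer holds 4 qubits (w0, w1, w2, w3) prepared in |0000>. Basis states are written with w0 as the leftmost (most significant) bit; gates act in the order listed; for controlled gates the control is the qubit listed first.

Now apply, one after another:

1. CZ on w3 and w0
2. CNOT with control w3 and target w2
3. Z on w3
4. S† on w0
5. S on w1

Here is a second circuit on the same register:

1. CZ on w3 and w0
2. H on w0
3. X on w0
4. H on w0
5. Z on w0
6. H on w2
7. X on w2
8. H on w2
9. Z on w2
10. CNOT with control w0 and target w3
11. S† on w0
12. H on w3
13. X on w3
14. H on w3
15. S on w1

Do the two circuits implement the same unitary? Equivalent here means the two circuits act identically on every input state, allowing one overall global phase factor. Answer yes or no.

No: there is an input state on which the two circuits produce genuinely different outputs (not merely differing by a phase).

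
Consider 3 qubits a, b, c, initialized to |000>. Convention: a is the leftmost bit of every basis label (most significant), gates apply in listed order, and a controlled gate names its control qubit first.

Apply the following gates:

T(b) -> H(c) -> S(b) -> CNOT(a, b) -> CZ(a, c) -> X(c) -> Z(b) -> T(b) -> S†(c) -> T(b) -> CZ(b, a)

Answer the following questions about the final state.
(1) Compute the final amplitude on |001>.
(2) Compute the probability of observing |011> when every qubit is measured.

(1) The final state's coefficient on |001> equals -sqrt(2)*I/2.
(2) The probability of measuring |011> is 0.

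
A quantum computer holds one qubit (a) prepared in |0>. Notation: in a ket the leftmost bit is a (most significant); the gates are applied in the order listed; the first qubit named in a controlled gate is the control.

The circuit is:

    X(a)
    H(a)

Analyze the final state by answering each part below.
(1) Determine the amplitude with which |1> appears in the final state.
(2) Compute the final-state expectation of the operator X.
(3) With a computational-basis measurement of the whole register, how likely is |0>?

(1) The final state's coefficient on |1> equals -sqrt(2)/2.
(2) The observable X averages to -1.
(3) A full measurement returns |0> with probability 1/2.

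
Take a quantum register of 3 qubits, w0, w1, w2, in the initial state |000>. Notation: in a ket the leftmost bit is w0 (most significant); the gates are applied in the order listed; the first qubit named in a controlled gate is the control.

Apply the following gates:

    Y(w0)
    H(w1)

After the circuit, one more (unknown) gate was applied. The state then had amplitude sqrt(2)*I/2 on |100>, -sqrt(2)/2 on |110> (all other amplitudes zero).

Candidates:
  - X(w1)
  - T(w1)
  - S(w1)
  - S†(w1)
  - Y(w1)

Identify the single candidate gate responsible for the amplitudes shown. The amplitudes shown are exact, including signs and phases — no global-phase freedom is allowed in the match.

The applied gate was S(w1).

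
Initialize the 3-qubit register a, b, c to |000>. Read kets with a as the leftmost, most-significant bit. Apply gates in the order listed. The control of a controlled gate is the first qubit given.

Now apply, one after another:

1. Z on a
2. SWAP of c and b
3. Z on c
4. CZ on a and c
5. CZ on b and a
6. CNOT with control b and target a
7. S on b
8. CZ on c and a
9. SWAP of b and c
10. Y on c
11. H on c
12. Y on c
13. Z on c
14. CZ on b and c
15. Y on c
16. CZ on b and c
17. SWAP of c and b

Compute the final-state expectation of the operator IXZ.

The observable IXZ averages to 1.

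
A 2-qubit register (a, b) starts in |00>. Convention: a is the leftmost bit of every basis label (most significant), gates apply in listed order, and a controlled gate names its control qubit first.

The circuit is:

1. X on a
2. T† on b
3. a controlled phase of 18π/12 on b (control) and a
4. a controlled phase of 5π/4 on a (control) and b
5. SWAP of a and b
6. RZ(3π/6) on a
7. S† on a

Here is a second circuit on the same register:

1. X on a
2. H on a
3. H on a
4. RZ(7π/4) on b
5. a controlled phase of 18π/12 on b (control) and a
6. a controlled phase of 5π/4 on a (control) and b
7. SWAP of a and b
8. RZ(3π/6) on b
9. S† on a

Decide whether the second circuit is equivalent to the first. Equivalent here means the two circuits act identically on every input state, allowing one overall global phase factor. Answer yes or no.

No, they are not equivalent — no single phase factor reconciles the two unitaries.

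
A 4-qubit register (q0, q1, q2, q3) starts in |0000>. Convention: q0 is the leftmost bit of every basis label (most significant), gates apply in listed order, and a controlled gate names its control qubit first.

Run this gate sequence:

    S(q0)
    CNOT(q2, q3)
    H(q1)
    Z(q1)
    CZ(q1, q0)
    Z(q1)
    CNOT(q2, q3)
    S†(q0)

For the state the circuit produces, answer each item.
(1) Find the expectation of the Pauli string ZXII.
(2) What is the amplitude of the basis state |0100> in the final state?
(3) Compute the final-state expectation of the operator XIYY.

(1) In the final state, ZXII has expectation 1.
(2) The final state's coefficient on |0100> equals sqrt(2)/2.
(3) The expectation value of XIYY is 0.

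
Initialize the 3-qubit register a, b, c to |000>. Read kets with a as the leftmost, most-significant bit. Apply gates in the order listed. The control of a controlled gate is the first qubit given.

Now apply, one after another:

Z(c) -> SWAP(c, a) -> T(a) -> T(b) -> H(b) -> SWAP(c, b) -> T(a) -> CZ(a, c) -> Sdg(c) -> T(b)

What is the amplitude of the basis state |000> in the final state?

The amplitude on |000> is sqrt(2)/2.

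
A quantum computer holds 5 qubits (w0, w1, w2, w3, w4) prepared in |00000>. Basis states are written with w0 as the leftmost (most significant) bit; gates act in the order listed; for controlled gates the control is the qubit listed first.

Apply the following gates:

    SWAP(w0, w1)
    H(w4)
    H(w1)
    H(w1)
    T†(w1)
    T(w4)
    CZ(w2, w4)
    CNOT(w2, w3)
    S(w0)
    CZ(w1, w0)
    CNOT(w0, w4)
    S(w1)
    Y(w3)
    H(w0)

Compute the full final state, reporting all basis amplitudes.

The final amplitudes are I/2 on |00010>, exp(3*I*pi/4)/2 on |00011>, I/2 on |10010>, exp(3*I*pi/4)/2 on |10011>, and 0 on every other basis state.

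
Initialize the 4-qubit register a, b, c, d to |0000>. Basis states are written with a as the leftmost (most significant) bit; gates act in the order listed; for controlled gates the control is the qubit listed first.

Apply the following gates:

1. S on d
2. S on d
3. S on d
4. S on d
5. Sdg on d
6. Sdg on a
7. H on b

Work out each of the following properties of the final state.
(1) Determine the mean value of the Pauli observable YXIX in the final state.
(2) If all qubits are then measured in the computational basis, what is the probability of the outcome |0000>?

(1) The observable YXIX averages to 0.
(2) The probability of measuring |0000> is 1/2.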